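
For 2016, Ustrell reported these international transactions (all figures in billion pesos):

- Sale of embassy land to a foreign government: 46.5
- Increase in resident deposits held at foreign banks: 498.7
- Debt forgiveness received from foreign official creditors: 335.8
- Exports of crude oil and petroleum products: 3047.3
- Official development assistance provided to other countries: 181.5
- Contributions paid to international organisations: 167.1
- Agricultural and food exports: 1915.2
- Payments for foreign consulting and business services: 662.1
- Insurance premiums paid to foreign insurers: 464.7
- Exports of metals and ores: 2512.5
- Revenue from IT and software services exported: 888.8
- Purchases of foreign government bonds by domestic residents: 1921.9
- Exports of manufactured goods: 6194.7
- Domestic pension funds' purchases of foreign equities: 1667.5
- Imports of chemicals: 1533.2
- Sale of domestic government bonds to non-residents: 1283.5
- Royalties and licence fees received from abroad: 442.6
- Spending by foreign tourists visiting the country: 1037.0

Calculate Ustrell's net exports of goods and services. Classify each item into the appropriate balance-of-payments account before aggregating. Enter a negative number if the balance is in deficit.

13378.1

Goods: 6194.7 + 2512.5 + 1915.2 - 1533.2 + 3047.3 = 12136.5
Services: 1037.0 + 442.6 - 464.7 + 888.8 - 662.1 = 1241.6
Trade balance = 12136.5 + 1241.6 = 13378.1
(Excluded from the trade balance — capital account: sale of embassy land to a foreign government 46.5, debt forgiveness received from foreign official creditors 335.8; financial account: increase in resident deposits held at foreign banks 498.7, purchases of foreign government bonds by domestic residents 1921.9, domestic pension funds' purchases of foreign equities 1667.5, sale of domestic government bonds to non-residents 1283.5; secondary income: official development assistance provided to other countries 181.5, contributions paid to international organisations 167.1.)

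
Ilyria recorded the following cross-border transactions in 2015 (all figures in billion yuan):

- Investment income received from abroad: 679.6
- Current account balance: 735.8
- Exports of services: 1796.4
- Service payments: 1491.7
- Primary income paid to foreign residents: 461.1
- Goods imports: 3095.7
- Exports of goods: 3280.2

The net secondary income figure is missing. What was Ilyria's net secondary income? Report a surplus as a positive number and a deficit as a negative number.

Current account = goods balance + services balance + net primary income + net secondary income
Sum of the known components = 707.7
Net secondary income = CA - (known components) = 735.8 - 707.7 = 28.1

28.1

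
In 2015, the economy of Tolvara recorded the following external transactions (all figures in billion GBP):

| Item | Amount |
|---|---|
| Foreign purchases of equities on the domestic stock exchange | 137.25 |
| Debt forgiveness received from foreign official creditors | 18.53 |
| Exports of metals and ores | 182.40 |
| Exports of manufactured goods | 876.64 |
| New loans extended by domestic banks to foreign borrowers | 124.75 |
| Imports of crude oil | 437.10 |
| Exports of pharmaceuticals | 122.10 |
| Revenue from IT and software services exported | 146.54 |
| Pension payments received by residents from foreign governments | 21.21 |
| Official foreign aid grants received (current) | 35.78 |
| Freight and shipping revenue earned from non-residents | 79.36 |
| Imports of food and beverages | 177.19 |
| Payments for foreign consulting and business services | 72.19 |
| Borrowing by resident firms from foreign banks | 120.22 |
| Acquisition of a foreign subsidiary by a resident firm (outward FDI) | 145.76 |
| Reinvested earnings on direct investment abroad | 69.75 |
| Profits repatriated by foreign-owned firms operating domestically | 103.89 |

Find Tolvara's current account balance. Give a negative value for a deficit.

Goods: 182.40 + 876.64 - 437.10 - 177.19 + 122.10 = 566.85
Services: 146.54 + 79.36 - 72.19 = 153.71
Primary income: 69.75 - 103.89 = -34.14
Secondary income: 35.78 + 21.21 = 56.99
Current account = 566.85 + 153.71 + (-34.14) + 56.99 = 743.41
(Excluded from the current account — financial account: foreign purchases of equities on the domestic stock exchange 137.25, new loans extended by domestic banks to foreign borrowers 124.75, borrowing by resident firms from foreign banks 120.22, acquisition of a foreign subsidiary by a resident firm (outward FDI) 145.76; capital account: debt forgiveness received from foreign official creditors 18.53.)

743.41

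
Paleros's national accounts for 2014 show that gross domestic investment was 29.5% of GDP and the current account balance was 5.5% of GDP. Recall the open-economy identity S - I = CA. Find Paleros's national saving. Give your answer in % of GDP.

35.0

S = I + CA = 29.5 + 5.5 = 35.0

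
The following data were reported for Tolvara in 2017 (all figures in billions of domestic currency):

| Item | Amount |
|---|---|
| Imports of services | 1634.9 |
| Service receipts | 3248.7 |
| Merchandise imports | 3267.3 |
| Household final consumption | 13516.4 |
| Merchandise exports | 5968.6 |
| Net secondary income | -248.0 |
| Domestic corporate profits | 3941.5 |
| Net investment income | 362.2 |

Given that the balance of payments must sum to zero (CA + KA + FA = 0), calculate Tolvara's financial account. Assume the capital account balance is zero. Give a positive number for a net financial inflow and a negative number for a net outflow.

-4429.3

Goods balance = 5968.6 - 3267.3 = 2701.3
Services balance = 3248.7 - 1634.9 = 1613.8
Trade balance (goods + services) = 2701.3 + 1613.8 = 4315.1
Net primary income = 362.2
Net secondary income = -248.0
Current account = 4315.1 + 362.2 + (-248.0) = 4429.3
Financial account = -(4429.3) = -4429.3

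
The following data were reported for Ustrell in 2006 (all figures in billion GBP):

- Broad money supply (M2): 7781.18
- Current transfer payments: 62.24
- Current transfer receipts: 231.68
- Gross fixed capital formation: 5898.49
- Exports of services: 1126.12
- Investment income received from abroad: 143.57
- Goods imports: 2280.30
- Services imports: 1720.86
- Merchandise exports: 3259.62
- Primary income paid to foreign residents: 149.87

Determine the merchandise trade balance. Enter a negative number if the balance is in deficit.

979.32

Goods balance = 3259.62 - 2280.30 = 979.32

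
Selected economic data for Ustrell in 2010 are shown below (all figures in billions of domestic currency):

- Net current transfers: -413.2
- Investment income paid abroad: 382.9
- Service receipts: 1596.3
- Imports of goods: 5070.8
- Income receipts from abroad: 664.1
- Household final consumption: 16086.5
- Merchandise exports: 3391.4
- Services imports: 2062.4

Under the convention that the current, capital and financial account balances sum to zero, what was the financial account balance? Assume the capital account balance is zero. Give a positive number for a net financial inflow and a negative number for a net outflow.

2277.5

Goods balance = 3391.4 - 5070.8 = -1679.4
Services balance = 1596.3 - 2062.4 = -466.1
Trade balance (goods + services) = -1679.4 + (-466.1) = -2145.5
Net primary income = 664.1 - 382.9 = 281.2
Net secondary income = -413.2
Current account = -2145.5 + 281.2 + (-413.2) = -2277.5
Financial account = -(-2277.5) = 2277.5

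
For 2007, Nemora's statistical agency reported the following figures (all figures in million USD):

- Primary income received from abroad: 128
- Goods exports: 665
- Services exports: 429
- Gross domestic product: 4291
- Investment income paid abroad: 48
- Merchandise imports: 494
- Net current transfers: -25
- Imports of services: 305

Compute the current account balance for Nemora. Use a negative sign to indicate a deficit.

350

Goods balance = 665 - 494 = 171
Services balance = 429 - 305 = 124
Trade balance (goods + services) = 171 + 124 = 295
Net primary income = 128 - 48 = 80
Net secondary income = -25
Current account = 295 + 80 + (-25) = 350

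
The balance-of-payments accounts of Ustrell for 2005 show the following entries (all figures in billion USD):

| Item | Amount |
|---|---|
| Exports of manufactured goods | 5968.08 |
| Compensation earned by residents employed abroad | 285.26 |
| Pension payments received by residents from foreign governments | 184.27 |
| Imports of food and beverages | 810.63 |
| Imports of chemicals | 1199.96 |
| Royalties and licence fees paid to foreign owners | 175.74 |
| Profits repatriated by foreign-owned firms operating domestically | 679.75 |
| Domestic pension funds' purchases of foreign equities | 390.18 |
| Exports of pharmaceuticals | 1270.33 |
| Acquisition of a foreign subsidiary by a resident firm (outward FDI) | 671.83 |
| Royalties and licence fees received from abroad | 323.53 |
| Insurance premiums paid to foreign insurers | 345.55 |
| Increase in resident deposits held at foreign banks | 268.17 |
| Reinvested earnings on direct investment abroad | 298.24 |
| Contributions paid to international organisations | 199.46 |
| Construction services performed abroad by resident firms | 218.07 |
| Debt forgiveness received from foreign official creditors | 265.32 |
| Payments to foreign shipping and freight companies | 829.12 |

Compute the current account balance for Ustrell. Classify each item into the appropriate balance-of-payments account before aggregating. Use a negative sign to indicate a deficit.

Goods: 1270.33 - 810.63 - 1199.96 + 5968.08 = 5227.82
Services: -829.12 + 323.53 - 345.55 - 175.74 + 218.07 = -808.81
Primary income: 285.26 - 679.75 + 298.24 = -96.25
Secondary income: -199.46 + 184.27 = -15.19
Current account = 5227.82 + (-808.81) + (-96.25) + (-15.19) = 4307.57
(Excluded from the current account — financial account: domestic pension funds' purchases of foreign equities 390.18, acquisition of a foreign subsidiary by a resident firm (outward FDI) 671.83, increase in resident deposits held at foreign banks 268.17; capital account: debt forgiveness received from foreign official creditors 265.32.)

4307.57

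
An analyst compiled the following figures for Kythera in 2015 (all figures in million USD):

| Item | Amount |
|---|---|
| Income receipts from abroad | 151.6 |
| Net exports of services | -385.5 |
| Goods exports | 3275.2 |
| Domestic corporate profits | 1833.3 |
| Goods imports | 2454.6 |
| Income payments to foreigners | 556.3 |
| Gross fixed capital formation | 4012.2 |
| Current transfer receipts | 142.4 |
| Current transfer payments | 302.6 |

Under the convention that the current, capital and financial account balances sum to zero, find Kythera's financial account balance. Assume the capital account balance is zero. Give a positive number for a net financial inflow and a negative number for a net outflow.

Goods balance = 3275.2 - 2454.6 = 820.6
Services balance = -385.5
Trade balance (goods + services) = 820.6 + (-385.5) = 435.1
Net primary income = 151.6 - 556.3 = -404.7
Net secondary income = 142.4 - 302.6 = -160.2
Current account = 435.1 + (-404.7) + (-160.2) = -129.8
Financial account = -(-129.8) = 129.8

129.8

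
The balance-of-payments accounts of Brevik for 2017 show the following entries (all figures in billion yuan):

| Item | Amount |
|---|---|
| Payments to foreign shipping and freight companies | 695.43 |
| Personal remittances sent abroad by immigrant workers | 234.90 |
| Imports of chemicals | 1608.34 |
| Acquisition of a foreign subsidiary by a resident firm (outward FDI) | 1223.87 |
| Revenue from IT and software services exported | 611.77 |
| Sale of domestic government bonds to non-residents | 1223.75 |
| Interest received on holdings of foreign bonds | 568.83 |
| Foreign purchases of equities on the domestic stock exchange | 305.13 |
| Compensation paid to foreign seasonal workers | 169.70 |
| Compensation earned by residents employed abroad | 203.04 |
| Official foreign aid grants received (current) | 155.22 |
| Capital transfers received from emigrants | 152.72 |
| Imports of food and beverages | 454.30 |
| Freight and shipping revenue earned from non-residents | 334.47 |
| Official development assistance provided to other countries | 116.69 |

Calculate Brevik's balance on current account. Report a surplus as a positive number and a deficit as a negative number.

Goods: -454.30 - 1608.34 = -2062.64
Services: 611.77 - 695.43 + 334.47 = 250.81
Primary income: -169.70 + 568.83 + 203.04 = 602.17
Secondary income: 155.22 - 234.90 - 116.69 = -196.37
Current account = (-2062.64) + 250.81 + 602.17 + (-196.37) = -1406.03
(Excluded from the current account — financial account: acquisition of a foreign subsidiary by a resident firm (outward FDI) 1223.87, sale of domestic government bonds to non-residents 1223.75, foreign purchases of equities on the domestic stock exchange 305.13; capital account: capital transfers received from emigrants 152.72.)

-1406.03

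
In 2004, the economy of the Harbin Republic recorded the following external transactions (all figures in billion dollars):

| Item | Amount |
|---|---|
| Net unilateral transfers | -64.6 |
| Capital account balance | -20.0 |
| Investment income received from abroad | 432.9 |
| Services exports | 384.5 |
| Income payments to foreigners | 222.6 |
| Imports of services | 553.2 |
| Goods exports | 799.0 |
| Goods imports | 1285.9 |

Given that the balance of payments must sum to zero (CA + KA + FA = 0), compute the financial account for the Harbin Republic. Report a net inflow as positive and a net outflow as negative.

Goods balance = 799.0 - 1285.9 = -486.9
Services balance = 384.5 - 553.2 = -168.7
Trade balance (goods + services) = -486.9 + (-168.7) = -655.6
Net primary income = 432.9 - 222.6 = 210.3
Net secondary income = -64.6
Current account = -655.6 + 210.3 + (-64.6) = -509.9
Financial account = -(-509.9 + (-20.0)) = 529.9

529.9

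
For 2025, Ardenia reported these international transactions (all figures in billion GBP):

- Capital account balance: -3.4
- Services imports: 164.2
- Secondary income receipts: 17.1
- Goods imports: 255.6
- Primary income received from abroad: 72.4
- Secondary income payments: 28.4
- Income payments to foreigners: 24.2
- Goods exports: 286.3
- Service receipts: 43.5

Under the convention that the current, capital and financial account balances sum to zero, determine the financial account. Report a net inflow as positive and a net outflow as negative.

Goods balance = 286.3 - 255.6 = 30.7
Services balance = 43.5 - 164.2 = -120.7
Trade balance (goods + services) = 30.7 + (-120.7) = -90.0
Net primary income = 72.4 - 24.2 = 48.2
Net secondary income = 17.1 - 28.4 = -11.3
Current account = -90.0 + 48.2 + (-11.3) = -53.1
Financial account = -(-53.1 + (-3.4)) = 56.5

56.5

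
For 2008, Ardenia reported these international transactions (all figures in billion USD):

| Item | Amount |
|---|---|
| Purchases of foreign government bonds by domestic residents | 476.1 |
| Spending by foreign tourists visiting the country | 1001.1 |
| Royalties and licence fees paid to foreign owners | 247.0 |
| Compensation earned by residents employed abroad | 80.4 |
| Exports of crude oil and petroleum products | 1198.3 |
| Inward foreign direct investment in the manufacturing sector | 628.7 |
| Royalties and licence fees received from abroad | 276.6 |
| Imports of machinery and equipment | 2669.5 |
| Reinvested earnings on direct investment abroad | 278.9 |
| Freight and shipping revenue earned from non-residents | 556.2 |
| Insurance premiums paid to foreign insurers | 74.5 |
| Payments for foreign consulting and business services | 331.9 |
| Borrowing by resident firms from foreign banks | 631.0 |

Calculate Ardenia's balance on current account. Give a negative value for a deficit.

68.6

Goods: -2669.5 + 1198.3 = -1471.2
Services: 276.6 - 74.5 + 1001.1 - 331.9 + 556.2 - 247.0 = 1180.5
Primary income: 278.9 + 80.4 = 359.3
Current account = (-1471.2) + 1180.5 + 359.3 = 68.6
(Excluded from the current account — financial account: purchases of foreign government bonds by domestic residents 476.1, inward foreign direct investment in the manufacturing sector 628.7, borrowing by resident firms from foreign banks 631.0.)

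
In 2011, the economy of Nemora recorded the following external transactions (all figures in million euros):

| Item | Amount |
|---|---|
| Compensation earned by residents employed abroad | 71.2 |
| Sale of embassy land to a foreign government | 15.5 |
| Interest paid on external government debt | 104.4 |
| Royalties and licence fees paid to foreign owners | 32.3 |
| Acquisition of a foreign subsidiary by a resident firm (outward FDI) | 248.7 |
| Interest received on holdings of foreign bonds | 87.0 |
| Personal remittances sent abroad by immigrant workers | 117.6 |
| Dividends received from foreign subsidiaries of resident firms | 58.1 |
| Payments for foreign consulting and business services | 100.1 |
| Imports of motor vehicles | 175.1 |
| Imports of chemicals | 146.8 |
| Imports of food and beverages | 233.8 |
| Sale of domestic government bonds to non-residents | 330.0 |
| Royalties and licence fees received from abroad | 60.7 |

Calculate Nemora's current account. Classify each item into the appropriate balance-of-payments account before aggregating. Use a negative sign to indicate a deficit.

Goods: -175.1 - 146.8 - 233.8 = -555.7
Services: -100.1 - 32.3 + 60.7 = -71.7
Primary income: 58.1 - 104.4 + 87.0 + 71.2 = 111.9
Secondary income: -117.6
Current account = (-555.7) + (-71.7) + 111.9 + (-117.6) = -633.1
(Excluded from the current account — capital account: sale of embassy land to a foreign government 15.5; financial account: acquisition of a foreign subsidiary by a resident firm (outward FDI) 248.7, sale of domestic government bonds to non-residents 330.0.)

-633.1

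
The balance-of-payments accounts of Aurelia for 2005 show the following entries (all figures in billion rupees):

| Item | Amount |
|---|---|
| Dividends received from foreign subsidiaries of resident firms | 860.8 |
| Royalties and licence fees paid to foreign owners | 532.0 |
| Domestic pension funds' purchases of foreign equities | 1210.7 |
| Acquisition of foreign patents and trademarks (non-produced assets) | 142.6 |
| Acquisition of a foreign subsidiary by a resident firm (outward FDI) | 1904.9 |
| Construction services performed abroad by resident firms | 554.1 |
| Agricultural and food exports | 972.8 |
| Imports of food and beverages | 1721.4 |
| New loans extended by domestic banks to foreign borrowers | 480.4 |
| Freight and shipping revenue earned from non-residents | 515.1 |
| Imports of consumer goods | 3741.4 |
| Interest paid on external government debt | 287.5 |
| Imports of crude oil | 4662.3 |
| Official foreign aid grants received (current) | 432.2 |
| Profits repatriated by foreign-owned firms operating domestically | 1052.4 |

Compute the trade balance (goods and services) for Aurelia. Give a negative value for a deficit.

Goods: -3741.4 + 972.8 - 4662.3 - 1721.4 = -9152.3
Services: 515.1 - 532.0 + 554.1 = 537.2
Trade balance = -9152.3 + 537.2 = -8615.1
(Excluded from the trade balance — primary income: dividends received from foreign subsidiaries of resident firms 860.8, interest paid on external government debt 287.5, profits repatriated by foreign-owned firms operating domestically 1052.4; financial account: domestic pension funds' purchases of foreign equities 1210.7, acquisition of a foreign subsidiary by a resident firm (outward FDI) 1904.9, new loans extended by domestic banks to foreign borrowers 480.4; capital account: acquisition of foreign patents and trademarks (non-produced assets) 142.6; secondary income: official foreign aid grants received (current) 432.2.)

-8615.1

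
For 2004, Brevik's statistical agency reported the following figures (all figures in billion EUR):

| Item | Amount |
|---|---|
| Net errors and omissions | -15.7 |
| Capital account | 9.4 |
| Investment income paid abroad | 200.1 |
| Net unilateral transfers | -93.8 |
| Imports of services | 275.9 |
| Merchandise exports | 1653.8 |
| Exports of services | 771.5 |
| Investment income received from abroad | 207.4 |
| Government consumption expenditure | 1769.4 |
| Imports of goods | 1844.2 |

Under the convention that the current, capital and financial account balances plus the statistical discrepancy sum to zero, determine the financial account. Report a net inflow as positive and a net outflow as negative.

-212.4

Goods balance = 1653.8 - 1844.2 = -190.4
Services balance = 771.5 - 275.9 = 495.6
Trade balance (goods + services) = -190.4 + 495.6 = 305.2
Net primary income = 207.4 - 200.1 = 7.3
Net secondary income = -93.8
Current account = 305.2 + 7.3 + (-93.8) = 218.7
Financial account = -(218.7 + 9.4 + (-15.7)) = -212.4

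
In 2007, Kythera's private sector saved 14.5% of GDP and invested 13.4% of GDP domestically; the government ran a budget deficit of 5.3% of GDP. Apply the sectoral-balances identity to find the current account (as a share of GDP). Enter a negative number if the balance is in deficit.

By the sectoral-balances identity, CA = (S_private - I) + (T - G).
Private balance = 14.5 - 13.4 = 1.1
Government balance (T - G) = -5.3
CA = 1.1 + (-5.3) = -4.2

-4.2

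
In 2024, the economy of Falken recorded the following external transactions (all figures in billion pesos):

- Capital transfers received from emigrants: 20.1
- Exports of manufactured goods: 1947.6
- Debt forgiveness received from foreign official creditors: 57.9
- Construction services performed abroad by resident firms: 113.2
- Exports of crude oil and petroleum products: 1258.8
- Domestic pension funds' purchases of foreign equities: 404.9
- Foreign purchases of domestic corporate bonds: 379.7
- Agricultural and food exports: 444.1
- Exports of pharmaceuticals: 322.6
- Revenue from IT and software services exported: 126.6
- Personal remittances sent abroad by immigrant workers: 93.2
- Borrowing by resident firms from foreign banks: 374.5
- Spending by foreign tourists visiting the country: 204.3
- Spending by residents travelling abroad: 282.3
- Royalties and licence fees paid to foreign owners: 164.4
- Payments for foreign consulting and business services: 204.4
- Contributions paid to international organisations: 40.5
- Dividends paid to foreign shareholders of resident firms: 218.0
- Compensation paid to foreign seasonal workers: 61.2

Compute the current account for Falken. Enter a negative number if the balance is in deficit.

Goods: 1258.8 + 1947.6 + 444.1 + 322.6 = 3973.1
Services: 126.6 + 204.3 + 113.2 - 282.3 - 204.4 - 164.4 = -207.0
Primary income: -61.2 - 218.0 = -279.2
Secondary income: -40.5 - 93.2 = -133.7
Current account = 3973.1 + (-207.0) + (-279.2) + (-133.7) = 3353.2
(Excluded from the current account — capital account: capital transfers received from emigrants 20.1, debt forgiveness received from foreign official creditors 57.9; financial account: domestic pension funds' purchases of foreign equities 404.9, foreign purchases of domestic corporate bonds 379.7, borrowing by resident firms from foreign banks 374.5.)

3353.2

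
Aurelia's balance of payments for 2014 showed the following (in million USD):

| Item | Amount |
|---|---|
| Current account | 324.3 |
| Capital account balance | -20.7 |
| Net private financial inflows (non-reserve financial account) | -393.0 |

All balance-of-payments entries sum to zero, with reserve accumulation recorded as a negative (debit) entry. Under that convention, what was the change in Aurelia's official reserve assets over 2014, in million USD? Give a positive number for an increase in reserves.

Official reserve transactions balance = -(324.3 + (-20.7) + (-393.0)) = 89.4
An accumulation of reserves is recorded as a debit (negative entry), so the change in the stock of reserves is the negative of that balance.
Change in official reserves = -(89.4) = -89.4

-89.4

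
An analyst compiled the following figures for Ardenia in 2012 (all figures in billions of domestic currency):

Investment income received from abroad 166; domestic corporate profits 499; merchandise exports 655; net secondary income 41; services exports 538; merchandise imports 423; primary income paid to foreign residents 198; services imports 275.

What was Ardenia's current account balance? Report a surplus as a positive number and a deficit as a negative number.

Goods balance = 655 - 423 = 232
Services balance = 538 - 275 = 263
Trade balance (goods + services) = 232 + 263 = 495
Net primary income = 166 - 198 = -32
Net secondary income = 41
Current account = 495 + (-32) + 41 = 504

504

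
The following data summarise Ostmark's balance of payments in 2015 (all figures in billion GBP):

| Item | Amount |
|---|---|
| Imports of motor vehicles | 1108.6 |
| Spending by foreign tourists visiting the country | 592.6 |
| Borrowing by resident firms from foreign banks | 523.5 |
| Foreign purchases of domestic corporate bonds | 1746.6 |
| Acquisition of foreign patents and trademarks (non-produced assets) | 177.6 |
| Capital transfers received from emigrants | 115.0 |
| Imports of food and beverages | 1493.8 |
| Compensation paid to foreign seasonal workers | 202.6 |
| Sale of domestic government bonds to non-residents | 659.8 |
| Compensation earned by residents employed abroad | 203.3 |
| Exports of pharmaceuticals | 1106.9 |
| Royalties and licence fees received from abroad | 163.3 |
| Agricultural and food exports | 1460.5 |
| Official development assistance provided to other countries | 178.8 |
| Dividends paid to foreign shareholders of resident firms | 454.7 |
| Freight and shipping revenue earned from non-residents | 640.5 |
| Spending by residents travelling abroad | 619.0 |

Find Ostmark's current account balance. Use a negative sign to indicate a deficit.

109.6

Goods: 1460.5 + 1106.9 - 1108.6 - 1493.8 = -35.0
Services: 592.6 + 640.5 + 163.3 - 619.0 = 777.4
Primary income: -454.7 + 203.3 - 202.6 = -454.0
Secondary income: -178.8
Current account = (-35.0) + 777.4 + (-454.0) + (-178.8) = 109.6
(Excluded from the current account — financial account: borrowing by resident firms from foreign banks 523.5, foreign purchases of domestic corporate bonds 1746.6, sale of domestic government bonds to non-residents 659.8; capital account: acquisition of foreign patents and trademarks (non-produced assets) 177.6, capital transfers received from emigrants 115.0.)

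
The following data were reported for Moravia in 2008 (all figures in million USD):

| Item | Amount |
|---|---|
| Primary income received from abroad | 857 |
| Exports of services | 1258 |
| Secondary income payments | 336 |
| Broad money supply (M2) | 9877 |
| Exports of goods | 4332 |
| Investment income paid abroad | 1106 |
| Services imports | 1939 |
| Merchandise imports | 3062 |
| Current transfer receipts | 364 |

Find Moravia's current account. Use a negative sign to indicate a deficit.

Goods balance = 4332 - 3062 = 1270
Services balance = 1258 - 1939 = -681
Trade balance (goods + services) = 1270 + (-681) = 589
Net primary income = 857 - 1106 = -249
Net secondary income = 364 - 336 = 28
Current account = 589 + (-249) + 28 = 368

368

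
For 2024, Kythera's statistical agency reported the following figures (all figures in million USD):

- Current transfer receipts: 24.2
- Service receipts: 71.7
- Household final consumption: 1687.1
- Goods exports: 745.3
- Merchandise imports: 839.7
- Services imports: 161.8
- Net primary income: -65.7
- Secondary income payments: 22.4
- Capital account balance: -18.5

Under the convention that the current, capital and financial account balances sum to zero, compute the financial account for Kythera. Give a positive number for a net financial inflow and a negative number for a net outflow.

266.9

Goods balance = 745.3 - 839.7 = -94.4
Services balance = 71.7 - 161.8 = -90.1
Trade balance (goods + services) = -94.4 + (-90.1) = -184.5
Net primary income = -65.7
Net secondary income = 24.2 - 22.4 = 1.8
Current account = -184.5 + (-65.7) + 1.8 = -248.4
Financial account = -(-248.4 + (-18.5)) = 266.9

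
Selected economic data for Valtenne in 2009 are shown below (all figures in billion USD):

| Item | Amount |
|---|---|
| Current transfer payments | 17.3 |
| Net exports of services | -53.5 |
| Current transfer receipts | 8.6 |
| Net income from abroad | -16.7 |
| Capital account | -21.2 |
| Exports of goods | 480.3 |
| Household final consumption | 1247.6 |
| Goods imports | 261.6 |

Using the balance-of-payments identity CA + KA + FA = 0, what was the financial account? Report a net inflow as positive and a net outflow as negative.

-118.6

Goods balance = 480.3 - 261.6 = 218.7
Services balance = -53.5
Trade balance (goods + services) = 218.7 + (-53.5) = 165.2
Net primary income = -16.7
Net secondary income = 8.6 - 17.3 = -8.7
Current account = 165.2 + (-16.7) + (-8.7) = 139.8
Financial account = -(139.8 + (-21.2)) = -118.6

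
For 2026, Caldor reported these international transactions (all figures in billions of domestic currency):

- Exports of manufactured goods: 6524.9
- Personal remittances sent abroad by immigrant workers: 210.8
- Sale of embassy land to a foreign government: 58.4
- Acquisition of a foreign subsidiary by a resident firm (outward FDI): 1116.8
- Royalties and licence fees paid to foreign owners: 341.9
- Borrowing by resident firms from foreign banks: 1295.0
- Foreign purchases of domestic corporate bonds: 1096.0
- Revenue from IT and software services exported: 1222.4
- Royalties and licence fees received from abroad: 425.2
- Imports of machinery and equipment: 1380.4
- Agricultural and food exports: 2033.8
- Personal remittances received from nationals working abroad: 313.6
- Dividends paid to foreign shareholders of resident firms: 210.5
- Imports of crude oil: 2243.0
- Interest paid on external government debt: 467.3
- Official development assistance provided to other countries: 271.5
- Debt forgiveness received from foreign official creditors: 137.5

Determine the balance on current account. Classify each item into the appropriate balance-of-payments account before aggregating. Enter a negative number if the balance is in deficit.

Goods: 6524.9 - 1380.4 - 2243.0 + 2033.8 = 4935.3
Services: 1222.4 + 425.2 - 341.9 = 1305.7
Primary income: -210.5 - 467.3 = -677.8
Secondary income: -271.5 - 210.8 + 313.6 = -168.7
Current account = 4935.3 + 1305.7 + (-677.8) + (-168.7) = 5394.5
(Excluded from the current account — capital account: sale of embassy land to a foreign government 58.4, debt forgiveness received from foreign official creditors 137.5; financial account: acquisition of a foreign subsidiary by a resident firm (outward FDI) 1116.8, borrowing by resident firms from foreign banks 1295.0, foreign purchases of domestic corporate bonds 1096.0.)

5394.5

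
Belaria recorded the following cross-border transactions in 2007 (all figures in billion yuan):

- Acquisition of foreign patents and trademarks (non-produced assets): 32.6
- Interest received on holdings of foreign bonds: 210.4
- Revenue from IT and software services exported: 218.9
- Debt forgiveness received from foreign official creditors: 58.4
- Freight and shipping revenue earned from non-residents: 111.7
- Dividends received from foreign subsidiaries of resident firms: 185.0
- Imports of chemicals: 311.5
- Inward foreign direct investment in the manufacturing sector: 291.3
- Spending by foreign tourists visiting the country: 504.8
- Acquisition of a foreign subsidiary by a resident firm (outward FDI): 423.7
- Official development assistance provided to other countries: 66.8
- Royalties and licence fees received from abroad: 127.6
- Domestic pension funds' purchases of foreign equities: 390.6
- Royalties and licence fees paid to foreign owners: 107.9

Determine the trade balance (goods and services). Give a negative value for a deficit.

Goods: -311.5
Services: 218.9 - 107.9 + 504.8 + 127.6 + 111.7 = 855.1
Trade balance = -311.5 + 855.1 = 543.6
(Excluded from the trade balance — capital account: acquisition of foreign patents and trademarks (non-produced assets) 32.6, debt forgiveness received from foreign official creditors 58.4; primary income: interest received on holdings of foreign bonds 210.4, dividends received from foreign subsidiaries of resident firms 185.0; financial account: inward foreign direct investment in the manufacturing sector 291.3, acquisition of a foreign subsidiary by a resident firm (outward FDI) 423.7, domestic pension funds' purchases of foreign equities 390.6; secondary income: official development assistance provided to other countries 66.8.)

543.6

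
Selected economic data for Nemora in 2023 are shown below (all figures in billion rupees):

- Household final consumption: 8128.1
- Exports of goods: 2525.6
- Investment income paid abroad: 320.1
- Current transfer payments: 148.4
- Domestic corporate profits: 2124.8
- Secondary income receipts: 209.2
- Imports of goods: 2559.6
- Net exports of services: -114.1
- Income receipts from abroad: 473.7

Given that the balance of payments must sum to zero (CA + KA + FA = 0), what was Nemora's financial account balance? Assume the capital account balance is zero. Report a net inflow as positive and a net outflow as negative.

Goods balance = 2525.6 - 2559.6 = -34.0
Services balance = -114.1
Trade balance (goods + services) = -34.0 + (-114.1) = -148.1
Net primary income = 473.7 - 320.1 = 153.6
Net secondary income = 209.2 - 148.4 = 60.8
Current account = -148.1 + 153.6 + 60.8 = 66.3
Financial account = -(66.3) = -66.3

-66.3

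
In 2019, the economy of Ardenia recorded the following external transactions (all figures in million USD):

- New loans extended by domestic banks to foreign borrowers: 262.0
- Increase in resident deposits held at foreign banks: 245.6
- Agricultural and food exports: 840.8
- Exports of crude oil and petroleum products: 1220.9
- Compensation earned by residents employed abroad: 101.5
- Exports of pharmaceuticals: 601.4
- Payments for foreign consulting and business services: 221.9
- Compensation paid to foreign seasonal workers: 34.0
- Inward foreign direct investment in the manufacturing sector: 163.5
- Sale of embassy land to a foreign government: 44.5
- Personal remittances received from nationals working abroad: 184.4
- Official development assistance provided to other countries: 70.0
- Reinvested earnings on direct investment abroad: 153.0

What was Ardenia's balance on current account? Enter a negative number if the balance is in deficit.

2776.1

Goods: 840.8 + 601.4 + 1220.9 = 2663.1
Services: -221.9
Primary income: -34.0 + 153.0 + 101.5 = 220.5
Secondary income: 184.4 - 70.0 = 114.4
Current account = 2663.1 + (-221.9) + 220.5 + 114.4 = 2776.1
(Excluded from the current account — financial account: new loans extended by domestic banks to foreign borrowers 262.0, increase in resident deposits held at foreign banks 245.6, inward foreign direct investment in the manufacturing sector 163.5; capital account: sale of embassy land to a foreign government 44.5.)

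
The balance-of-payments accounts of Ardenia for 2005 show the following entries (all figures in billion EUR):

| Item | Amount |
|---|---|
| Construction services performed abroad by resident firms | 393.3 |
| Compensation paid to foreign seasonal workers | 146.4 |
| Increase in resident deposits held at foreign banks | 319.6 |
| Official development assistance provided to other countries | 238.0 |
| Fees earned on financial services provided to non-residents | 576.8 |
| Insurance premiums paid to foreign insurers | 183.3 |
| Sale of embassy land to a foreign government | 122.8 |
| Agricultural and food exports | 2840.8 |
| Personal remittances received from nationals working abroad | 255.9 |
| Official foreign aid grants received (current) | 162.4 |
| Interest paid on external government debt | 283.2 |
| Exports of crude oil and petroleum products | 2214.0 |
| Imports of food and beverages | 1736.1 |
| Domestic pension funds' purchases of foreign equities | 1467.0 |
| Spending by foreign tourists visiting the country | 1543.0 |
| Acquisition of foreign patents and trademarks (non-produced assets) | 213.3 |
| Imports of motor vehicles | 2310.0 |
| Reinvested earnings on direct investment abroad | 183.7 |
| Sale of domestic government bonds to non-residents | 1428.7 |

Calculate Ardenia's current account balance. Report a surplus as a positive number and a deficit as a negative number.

Goods: 2214.0 - 1736.1 + 2840.8 - 2310.0 = 1008.7
Services: 1543.0 - 183.3 + 393.3 + 576.8 = 2329.8
Primary income: -283.2 - 146.4 + 183.7 = -245.9
Secondary income: 255.9 - 238.0 + 162.4 = 180.3
Current account = 1008.7 + 2329.8 + (-245.9) + 180.3 = 3272.9
(Excluded from the current account — financial account: increase in resident deposits held at foreign banks 319.6, domestic pension funds' purchases of foreign equities 1467.0, sale of domestic government bonds to non-residents 1428.7; capital account: sale of embassy land to a foreign government 122.8, acquisition of foreign patents and trademarks (non-produced assets) 213.3.)

3272.9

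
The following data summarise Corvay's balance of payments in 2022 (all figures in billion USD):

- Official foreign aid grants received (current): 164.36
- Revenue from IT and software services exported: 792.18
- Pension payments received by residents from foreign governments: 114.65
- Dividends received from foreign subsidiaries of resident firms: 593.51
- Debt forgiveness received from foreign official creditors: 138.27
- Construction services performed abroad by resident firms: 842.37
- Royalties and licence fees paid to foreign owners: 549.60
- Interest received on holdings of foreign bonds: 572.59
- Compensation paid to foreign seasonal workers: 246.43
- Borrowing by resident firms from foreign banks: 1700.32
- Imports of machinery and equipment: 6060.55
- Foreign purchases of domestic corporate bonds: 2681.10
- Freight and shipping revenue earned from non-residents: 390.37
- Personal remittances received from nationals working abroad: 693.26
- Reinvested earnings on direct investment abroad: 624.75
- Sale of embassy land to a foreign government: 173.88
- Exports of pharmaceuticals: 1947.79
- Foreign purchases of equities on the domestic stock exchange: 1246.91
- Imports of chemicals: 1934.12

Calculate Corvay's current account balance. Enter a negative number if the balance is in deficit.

Goods: -6060.55 - 1934.12 + 1947.79 = -6046.88
Services: 792.18 + 390.37 - 549.60 + 842.37 = 1475.32
Primary income: 572.59 + 624.75 + 593.51 - 246.43 = 1544.42
Secondary income: 114.65 + 164.36 + 693.26 = 972.27
Current account = (-6046.88) + 1475.32 + 1544.42 + 972.27 = -2054.87
(Excluded from the current account — capital account: debt forgiveness received from foreign official creditors 138.27, sale of embassy land to a foreign government 173.88; financial account: borrowing by resident firms from foreign banks 1700.32, foreign purchases of domestic corporate bonds 2681.10, foreign purchases of equities on the domestic stock exchange 1246.91.)

-2054.87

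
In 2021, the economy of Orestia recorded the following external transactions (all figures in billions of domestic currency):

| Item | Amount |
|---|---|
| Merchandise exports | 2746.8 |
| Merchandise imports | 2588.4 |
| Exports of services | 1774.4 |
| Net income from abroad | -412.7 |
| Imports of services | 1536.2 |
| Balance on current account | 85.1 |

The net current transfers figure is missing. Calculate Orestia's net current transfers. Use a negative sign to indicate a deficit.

Current account = goods balance + services balance + net primary income + net secondary income
Sum of the known components = -16.1
Net current transfers = CA - (known components) = 85.1 - (-16.1) = 101.2

101.2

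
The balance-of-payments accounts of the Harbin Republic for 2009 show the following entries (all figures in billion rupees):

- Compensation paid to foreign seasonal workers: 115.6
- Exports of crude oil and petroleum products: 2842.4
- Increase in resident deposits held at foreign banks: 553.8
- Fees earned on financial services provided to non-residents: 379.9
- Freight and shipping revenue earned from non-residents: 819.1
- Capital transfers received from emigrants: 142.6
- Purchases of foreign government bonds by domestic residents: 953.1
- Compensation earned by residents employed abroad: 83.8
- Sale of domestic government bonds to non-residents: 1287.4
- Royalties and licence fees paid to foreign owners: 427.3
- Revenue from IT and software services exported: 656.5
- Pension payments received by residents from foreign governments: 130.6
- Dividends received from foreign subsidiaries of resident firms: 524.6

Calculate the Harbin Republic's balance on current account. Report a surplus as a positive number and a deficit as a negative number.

Goods: 2842.4
Services: -427.3 + 819.1 + 379.9 + 656.5 = 1428.2
Primary income: 524.6 + 83.8 - 115.6 = 492.8
Secondary income: 130.6
Current account = 2842.4 + 1428.2 + 492.8 + 130.6 = 4894.0
(Excluded from the current account — financial account: increase in resident deposits held at foreign banks 553.8, purchases of foreign government bonds by domestic residents 953.1, sale of domestic government bonds to non-residents 1287.4; capital account: capital transfers received from emigrants 142.6.)

4894.0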